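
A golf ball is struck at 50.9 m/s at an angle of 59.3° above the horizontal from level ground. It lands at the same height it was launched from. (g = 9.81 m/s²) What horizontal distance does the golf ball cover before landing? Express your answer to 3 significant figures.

232 m

For level ground, R = v₀² sin(2θ) / g.
sin(2 × 59.3°) = sin 118.6° = 0.8780.
R = (50.9)² × 0.8780 / 9.81 = 232 m.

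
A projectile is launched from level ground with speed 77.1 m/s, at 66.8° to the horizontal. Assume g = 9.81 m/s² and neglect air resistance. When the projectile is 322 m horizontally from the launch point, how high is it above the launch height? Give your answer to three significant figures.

v_x = 77.1 cos 66.8° = 30.37 m/s, v_y0 = 77.1 sin 66.8° = 70.87 m/s.
Time to reach x = 322 m: t = x / v_x = 322 / 30.37 = 10.60 s.
y = v_y0 t − ½ g t² = 70.87×10.60 − 4.905×10.60² = 200 m.

200 m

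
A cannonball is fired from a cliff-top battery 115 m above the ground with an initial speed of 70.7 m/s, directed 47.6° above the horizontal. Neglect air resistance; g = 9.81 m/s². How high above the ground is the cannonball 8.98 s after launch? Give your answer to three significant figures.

188 m

v_y0 = 70.7 sin 47.6° = 52.21 m/s.
y(t) = 115 + v_y0 t − ½ g t² = 115 + 52.21×8.98 − ½×9.81×8.98² = 188 m.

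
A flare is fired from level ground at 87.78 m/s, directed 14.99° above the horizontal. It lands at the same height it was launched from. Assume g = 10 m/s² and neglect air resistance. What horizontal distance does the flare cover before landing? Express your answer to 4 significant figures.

385.0 m

Components: v_x = 87.78 cos 14.99° = 84.793 m/s, v_y = 87.78 sin 14.99° = 22.704 m/s.
Time of flight (same landing height): t = 2 v_y / g = 2 × 22.704 / 10 = 4.5408 s.
Range: R = v_x · t = 84.793 × 4.5408 = 385.0 m.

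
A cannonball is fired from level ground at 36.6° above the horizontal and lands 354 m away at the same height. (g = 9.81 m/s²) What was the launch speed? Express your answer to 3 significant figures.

On level ground, R = v₀² sin(2θ) / g, so v₀ = √(R g / sin 2θ).
sin(2 × 36.6°) = 0.9573.
v₀ = √(354 × 9.81 / 0.9573) = √3628 = 60.2 m/s.

60.2 m/s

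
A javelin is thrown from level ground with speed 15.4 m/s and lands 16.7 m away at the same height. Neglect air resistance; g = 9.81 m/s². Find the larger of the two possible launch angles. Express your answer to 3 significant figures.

Level-ground range: R = v₀² sin(2θ)/g ⇒ sin 2θ = R g / v₀² = 16.7×9.81/15.4² = 0.6908.
2θ = arcsin(0.6908) = 43.69° or 180° − 43.69° = 136.31°.
So θ = 21.8° or θ = 68.2°.

68.2°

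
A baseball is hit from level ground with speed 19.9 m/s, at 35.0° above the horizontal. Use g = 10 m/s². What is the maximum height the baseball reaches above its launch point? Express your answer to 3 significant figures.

Vertical component of launch velocity: v_y = 19.9 sin 35.0° = 11.41 m/s.
At the highest point the vertical velocity is zero, so v_y² = 2 g h_max.
h_max = (11.41)² / (2 × 10) = 130.2 / 20.00 = 6.51 m.

6.51 m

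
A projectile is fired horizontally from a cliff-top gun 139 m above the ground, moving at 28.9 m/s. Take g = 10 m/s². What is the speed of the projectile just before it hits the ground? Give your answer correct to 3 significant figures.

60.1 m/s

Fall time: t = √(2 × 139 / 10) = 5.273 s.
At impact: v_x = 28.9 m/s (unchanged), v_y = g t = 10 × 5.273 = 52.73 m/s.
Speed = √(v_x² + v_y²) = √(835.2 + 2780) = 60.1 m/s.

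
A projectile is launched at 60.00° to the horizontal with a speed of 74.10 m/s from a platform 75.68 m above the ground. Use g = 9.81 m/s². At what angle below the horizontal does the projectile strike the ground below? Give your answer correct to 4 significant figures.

v_x = 74.10 cos 60.00° = 37.050 m/s.
At impact |v_y| = √(v_y0² + 2 g h) = √(64.172² + 2×9.81×75.68) = 74.852 m/s.
Angle below horizontal = arctan(|v_y| / v_x) = arctan(74.852 / 37.050) = 63.67°.

63.67°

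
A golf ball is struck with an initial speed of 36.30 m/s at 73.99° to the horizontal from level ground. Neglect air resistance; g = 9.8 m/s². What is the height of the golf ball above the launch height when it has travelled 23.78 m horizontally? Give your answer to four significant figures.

55.23 m

v_x = 36.30 cos 73.99° = 10.012 m/s, v_y0 = 36.30 sin 73.99° = 34.892 m/s.
Time to reach x = 23.78 m: t = x / v_x = 23.78 / 10.012 = 2.3751 s.
y = v_y0 t − ½ g t² = 34.892×2.3751 − 4.900×2.3751² = 55.23 m.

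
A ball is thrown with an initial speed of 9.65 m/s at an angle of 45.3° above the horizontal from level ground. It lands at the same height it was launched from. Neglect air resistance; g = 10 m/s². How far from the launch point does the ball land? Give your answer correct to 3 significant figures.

9.31 m

For level ground, R = v₀² sin(2θ) / g.
sin(2 × 45.3°) = sin 90.60° = 0.9999.
R = (9.65)² × 0.9999 / 10 = 9.31 m.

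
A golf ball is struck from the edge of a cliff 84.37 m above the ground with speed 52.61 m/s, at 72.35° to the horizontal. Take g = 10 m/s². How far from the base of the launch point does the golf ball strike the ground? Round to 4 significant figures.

183.4 m

Components: v_x = 52.61 cos 72.35° = 15.951 m/s, v_y = 52.61 sin 72.35° = 50.133 m/s.
Vertical: 0 = 84.37 + 50.133 t − ½(10) t² ⇒ 5.000 t² − 50.133 t − 84.37 = 0.
t = [50.133 + √(2513.3 + 1687.4)] / 10.00 = 11.495 s.
Horizontal: R = v_x · t = 15.951 × 11.495 = 183.4 m.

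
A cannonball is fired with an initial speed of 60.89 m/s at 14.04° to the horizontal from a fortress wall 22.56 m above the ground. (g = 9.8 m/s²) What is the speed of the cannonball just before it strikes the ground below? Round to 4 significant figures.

64.42 m/s

v_x = 60.89 cos 14.04° = 59.071 m/s is unchanged throughout.
For the vertical component, v_y² = v_y0² + 2 g h = (14.772)² + 2×9.8×22.56 = 660.39, so |v_y| = 25.698 m/s.
Impact speed = √(v_x² + v_y²) = √(3489.4 + 660.39) = 64.42 m/s.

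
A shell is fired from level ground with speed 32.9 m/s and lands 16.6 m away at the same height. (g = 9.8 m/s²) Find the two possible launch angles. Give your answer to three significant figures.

4.32° and 85.7°

Level-ground range: R = v₀² sin(2θ)/g ⇒ sin 2θ = R g / v₀² = 16.6×9.8/32.9² = 0.1503.
2θ = arcsin(0.1503) = 8.644° or 180° − 8.644° = 171.356°.
So θ = 4.32° or θ = 85.7°.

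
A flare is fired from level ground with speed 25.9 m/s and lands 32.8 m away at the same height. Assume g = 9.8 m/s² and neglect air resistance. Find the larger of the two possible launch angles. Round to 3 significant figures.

75.7°

Level-ground range: R = v₀² sin(2θ)/g ⇒ sin 2θ = R g / v₀² = 32.8×9.8/25.9² = 0.4792.
2θ = arcsin(0.4792) = 28.63° or 180° − 28.63° = 151.37°.
So θ = 14.3° or θ = 75.7°.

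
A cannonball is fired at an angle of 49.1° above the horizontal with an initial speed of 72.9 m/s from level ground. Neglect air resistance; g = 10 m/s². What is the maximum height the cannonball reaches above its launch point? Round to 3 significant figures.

Vertical component of launch velocity: v_y = 72.9 sin 49.1° = 55.10 m/s.
At the highest point the vertical velocity is zero, so v_y² = 2 g h_max.
h_max = (55.10)² / (2 × 10) = 3036 / 20.00 = 152 m.

152 m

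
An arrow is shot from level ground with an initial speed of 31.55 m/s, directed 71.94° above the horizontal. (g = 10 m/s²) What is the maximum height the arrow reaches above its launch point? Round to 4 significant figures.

44.99 m

Vertical component of launch velocity: v_y = 31.55 sin 71.94° = 29.996 m/s.
At the highest point the vertical velocity is zero, so v_y² = 2 g h_max.
h_max = (29.996)² / (2 × 10) = 899.76 / 20.00 = 44.99 m.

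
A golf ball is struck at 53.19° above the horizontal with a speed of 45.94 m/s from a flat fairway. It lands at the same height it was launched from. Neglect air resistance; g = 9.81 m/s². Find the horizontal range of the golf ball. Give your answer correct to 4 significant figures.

206.4 m

Components: v_x = 45.94 cos 53.19° = 27.526 m/s, v_y = 45.94 sin 53.19° = 36.781 m/s.
Time of flight (same landing height): t = 2 v_y / g = 2 × 36.781 / 9.81 = 7.4987 s.
Range: R = v_x · t = 27.526 × 7.4987 = 206.4 m.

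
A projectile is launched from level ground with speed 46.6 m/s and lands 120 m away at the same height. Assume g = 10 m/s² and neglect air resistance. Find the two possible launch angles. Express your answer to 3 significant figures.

16.8° and 73.2°

Level-ground range: R = v₀² sin(2θ)/g ⇒ sin 2θ = R g / v₀² = 120×10/46.6² = 0.5526.
2θ = arcsin(0.5526) = 33.55° or 180° − 33.55° = 146.45°.
So θ = 16.8° or θ = 73.2°.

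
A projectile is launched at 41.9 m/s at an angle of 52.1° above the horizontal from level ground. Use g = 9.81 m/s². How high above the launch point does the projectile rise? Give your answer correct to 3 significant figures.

55.7 m

Vertical component of launch velocity: v_y = 41.9 sin 52.1° = 33.06 m/s.
At the highest point the vertical velocity is zero, so v_y² = 2 g h_max.
h_max = (33.06)² / (2 × 9.81) = 1093 / 19.62 = 55.7 m.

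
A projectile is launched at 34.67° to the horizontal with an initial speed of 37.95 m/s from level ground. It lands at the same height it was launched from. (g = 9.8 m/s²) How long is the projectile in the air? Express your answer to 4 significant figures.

4.406 s

Vertical component: v_y = 37.95 sin 34.67° = 21.588 m/s.
For a projectile landing at launch height, time of flight is t = 2 v_y / g = 2 × 21.588 / 9.8 = 4.406 s.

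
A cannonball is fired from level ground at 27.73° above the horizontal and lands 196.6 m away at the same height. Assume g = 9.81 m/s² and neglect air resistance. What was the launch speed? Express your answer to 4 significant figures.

48.39 m/s

On level ground, R = v₀² sin(2θ) / g, so v₀ = √(R g / sin 2θ).
sin(2 × 27.73°) = 0.8237.
v₀ = √(196.6 × 9.81 / 0.8237) = √2341.4 = 48.39 m/s.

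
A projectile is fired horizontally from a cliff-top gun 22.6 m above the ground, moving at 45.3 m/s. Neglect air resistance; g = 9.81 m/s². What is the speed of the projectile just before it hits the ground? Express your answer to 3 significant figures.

Fall time: t = √(2 × 22.6 / 9.81) = 2.147 s.
At impact: v_x = 45.3 m/s (unchanged), v_y = g t = 9.81 × 2.147 = 21.06 m/s.
Speed = √(v_x² + v_y²) = √(2052 + 443.5) = 50.0 m/s.

50.0 m/s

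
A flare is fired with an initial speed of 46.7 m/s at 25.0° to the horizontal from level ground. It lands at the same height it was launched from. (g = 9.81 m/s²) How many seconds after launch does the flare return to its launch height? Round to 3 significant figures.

Vertical component: v_y = 46.7 sin 25.0° = 19.74 m/s.
For a projectile landing at launch height, time of flight is t = 2 v_y / g = 2 × 19.74 / 9.81 = 4.02 s.

4.02 s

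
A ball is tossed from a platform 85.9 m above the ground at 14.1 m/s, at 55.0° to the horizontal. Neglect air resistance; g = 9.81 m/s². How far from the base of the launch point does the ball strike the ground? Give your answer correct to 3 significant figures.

44.7 m

Components: v_x = 14.1 cos 55.0° = 8.087 m/s, v_y = 14.1 sin 55.0° = 11.55 m/s.
Vertical: 0 = 85.9 + 11.55 t − ½(9.81) t² ⇒ 4.905 t² − 11.55 t − 85.9 = 0.
t = [11.55 + √(133.4 + 1685)] / 9.810 = 5.524 s.
Horizontal: R = v_x · t = 8.087 × 5.524 = 44.7 m.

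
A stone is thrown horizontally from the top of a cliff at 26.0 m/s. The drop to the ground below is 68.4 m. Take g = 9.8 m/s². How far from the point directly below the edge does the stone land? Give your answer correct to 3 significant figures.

Initial vertical velocity is zero, so the fall time comes from h = ½ g t²: t = √(2 × 68.4 / 9.8) = 3.736 s.
Horizontal motion is uniform at 26.0 m/s, so x = 26.0 × 3.736 = 97.1 m.

97.1 m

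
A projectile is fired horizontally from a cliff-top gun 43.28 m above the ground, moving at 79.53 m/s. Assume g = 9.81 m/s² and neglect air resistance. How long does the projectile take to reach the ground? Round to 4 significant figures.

2.970 s

The horizontal speed doesn't affect the fall. With v_y0 = 0, h = ½ g t².
t = √(2 × 43.28 / 9.81) = √8.8236 = 2.970 s.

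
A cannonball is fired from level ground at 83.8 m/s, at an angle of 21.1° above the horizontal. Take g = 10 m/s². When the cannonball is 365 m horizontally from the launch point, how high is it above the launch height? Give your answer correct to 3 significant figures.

v_x = 83.8 cos 21.1° = 78.18 m/s, v_y0 = 83.8 sin 21.1° = 30.17 m/s.
Time to reach x = 365 m: t = x / v_x = 365 / 78.18 = 4.669 s.
y = v_y0 t − ½ g t² = 30.17×4.669 − 5.000×4.669² = 31.9 m.

31.9 m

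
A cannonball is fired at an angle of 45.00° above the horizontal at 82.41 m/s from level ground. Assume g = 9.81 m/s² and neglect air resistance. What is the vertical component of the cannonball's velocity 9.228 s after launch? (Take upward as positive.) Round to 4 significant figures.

Initial vertical component: v_y0 = 82.41 sin 45.00° = 58.273 m/s.
v_y(t) = v_y0 − g t = 58.273 − 9.81 × 9.228 = -32.25 m/s.

-32.25 m/s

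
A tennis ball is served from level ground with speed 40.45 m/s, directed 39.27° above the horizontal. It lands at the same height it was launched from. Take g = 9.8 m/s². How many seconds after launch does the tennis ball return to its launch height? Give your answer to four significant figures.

5.225 s

Vertical component: v_y = 40.45 sin 39.27° = 25.604 m/s.
For a projectile landing at launch height, time of flight is t = 2 v_y / g = 2 × 25.604 / 9.8 = 5.225 s.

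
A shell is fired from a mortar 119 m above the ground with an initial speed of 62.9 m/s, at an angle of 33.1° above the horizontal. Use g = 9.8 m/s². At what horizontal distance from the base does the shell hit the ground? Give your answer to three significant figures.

503 m

Components: v_x = 62.9 cos 33.1° = 52.69 m/s, v_y = 62.9 sin 33.1° = 34.35 m/s.
Vertical: 0 = 119 + 34.35 t − ½(9.8) t² ⇒ 4.900 t² − 34.35 t − 119 = 0.
t = [34.35 + √(1180 + 2332)] / 9.800 = 9.552 s.
Horizontal: R = v_x · t = 52.69 × 9.552 = 503 m.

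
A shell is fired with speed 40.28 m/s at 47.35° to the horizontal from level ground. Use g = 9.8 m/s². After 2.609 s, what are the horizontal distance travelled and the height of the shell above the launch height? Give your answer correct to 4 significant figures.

x = 71.20 m, y = 43.94 m

v_x = 40.28 cos 47.35° = 27.290 m/s; v_y0 = 40.28 sin 47.35° = 29.626 m/s.
x = v_x t = 27.290 × 2.609 = 71.20 m.
y = v_y0 t − ½ g t² = 29.626×2.609 − 4.900×2.609² = 43.94 m.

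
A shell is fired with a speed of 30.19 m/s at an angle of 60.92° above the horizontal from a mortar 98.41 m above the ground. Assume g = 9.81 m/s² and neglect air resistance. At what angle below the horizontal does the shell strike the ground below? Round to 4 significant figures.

v_x = 30.19 cos 60.92° = 14.673 m/s.
At impact |v_y| = √(v_y0² + 2 g h) = √(26.384² + 2×9.81×98.41) = 51.253 m/s.
Angle below horizontal = arctan(|v_y| / v_x) = arctan(51.253 / 14.673) = 74.02°.

74.02°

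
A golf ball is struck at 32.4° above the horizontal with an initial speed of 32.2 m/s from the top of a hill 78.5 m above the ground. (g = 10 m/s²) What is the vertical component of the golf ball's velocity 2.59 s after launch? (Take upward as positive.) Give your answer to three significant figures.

-8.65 m/s

Initial vertical component: v_y0 = 32.2 sin 32.4° = 17.25 m/s.
v_y(t) = v_y0 − g t = 17.25 − 10 × 2.59 = -8.65 m/s.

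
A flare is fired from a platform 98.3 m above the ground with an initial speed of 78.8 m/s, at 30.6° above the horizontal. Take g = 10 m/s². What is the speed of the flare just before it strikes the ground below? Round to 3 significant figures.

v_x = 78.8 cos 30.6° = 67.83 m/s is unchanged throughout.
For the vertical component, v_y² = v_y0² + 2 g h = (40.11)² + 2×10×98.3 = 3575, so |v_y| = 59.79 m/s.
Impact speed = √(v_x² + v_y²) = √(4601 + 3575) = 90.4 m/s.

90.4 m/s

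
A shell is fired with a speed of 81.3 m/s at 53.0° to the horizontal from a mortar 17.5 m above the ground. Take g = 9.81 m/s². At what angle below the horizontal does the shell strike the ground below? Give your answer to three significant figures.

54.1°

v_x = 81.3 cos 53.0° = 48.93 m/s.
At impact |v_y| = √(v_y0² + 2 g h) = √(64.93² + 2×9.81×17.5) = 67.52 m/s.
Angle below horizontal = arctan(|v_y| / v_x) = arctan(67.52 / 48.93) = 54.1°.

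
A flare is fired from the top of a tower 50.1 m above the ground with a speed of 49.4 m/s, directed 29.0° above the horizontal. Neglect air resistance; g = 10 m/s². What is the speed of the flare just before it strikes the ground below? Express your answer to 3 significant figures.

58.7 m/s

v_x = 49.4 cos 29.0° = 43.21 m/s is unchanged throughout.
For the vertical component, v_y² = v_y0² + 2 g h = (23.95)² + 2×10×50.1 = 1576, so |v_y| = 39.70 m/s.
Impact speed = √(v_x² + v_y²) = √(1867 + 1576) = 58.7 m/s.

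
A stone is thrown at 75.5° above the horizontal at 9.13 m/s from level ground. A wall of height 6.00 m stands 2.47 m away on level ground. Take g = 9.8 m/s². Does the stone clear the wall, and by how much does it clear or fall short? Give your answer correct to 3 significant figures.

No — it falls 2.17 m short of clearing the wall.

v_x = 9.13 cos 75.5° = 2.286 m/s; v_y0 = 9.13 sin 75.5° = 8.839 m/s.
Time to reach the wall: t = 2.47 / 2.286 = 1.080 s.
Height at that point: y = 8.839×1.080 − 4.900×1.080² = 3.831 m.
That is 6.00 − 3.831 = 2.17 m below the top of the wall, so the stone does not clear it.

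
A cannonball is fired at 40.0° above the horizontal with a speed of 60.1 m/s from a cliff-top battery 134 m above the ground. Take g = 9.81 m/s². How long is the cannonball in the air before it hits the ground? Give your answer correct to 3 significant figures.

Vertical component: v_y = 60.1 sin 40.0° = 38.63 m/s.
Taking up as positive with launch at y = 134 m, landing at y = 0: 0 = 134 + 38.63 t − ½(9.81) t².
Solving 4.905 t² − 38.63 t − 134 = 0 gives t = [38.63 + √(38.63² + 4·4.905·134)] / 9.810 = 10.5 s.

10.5 s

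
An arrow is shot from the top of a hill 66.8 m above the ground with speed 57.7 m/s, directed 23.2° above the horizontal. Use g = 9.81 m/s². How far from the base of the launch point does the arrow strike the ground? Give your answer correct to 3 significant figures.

354 m

Components: v_x = 57.7 cos 23.2° = 53.03 m/s, v_y = 57.7 sin 23.2° = 22.73 m/s.
Vertical: 0 = 66.8 + 22.73 t − ½(9.81) t² ⇒ 4.905 t² − 22.73 t − 66.8 = 0.
t = [22.73 + √(516.7 + 1311)] / 9.810 = 6.675 s.
Horizontal: R = v_x · t = 53.03 × 6.675 = 354 m.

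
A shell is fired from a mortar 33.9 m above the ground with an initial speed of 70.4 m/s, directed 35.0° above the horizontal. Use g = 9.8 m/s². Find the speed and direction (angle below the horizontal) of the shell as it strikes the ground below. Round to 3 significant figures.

75.0 m/s at 39.7° below the horizontal

v_x = 70.4 cos 35.0° = 57.67 m/s (constant).
|v_y| at impact = √((40.38)² + 2×9.8×33.9) = 47.91 m/s.
Speed = √(57.67² + 47.91²) = 75.0 m/s; angle = arctan(47.91/57.67) = 39.7° below horizontal.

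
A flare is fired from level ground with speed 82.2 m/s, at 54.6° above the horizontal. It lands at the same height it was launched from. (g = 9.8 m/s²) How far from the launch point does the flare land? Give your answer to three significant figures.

651 m

For level ground, R = v₀² sin(2θ) / g.
sin(2 × 54.6°) = sin 109.2° = 0.9444.
R = (82.2)² × 0.9444 / 9.8 = 651 m.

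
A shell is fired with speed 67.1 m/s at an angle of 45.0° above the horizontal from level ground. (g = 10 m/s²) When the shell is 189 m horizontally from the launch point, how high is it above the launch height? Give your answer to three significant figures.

v_x = 67.1 cos 45.0° = 47.45 m/s, v_y0 = 67.1 sin 45.0° = 47.45 m/s.
Time to reach x = 189 m: t = x / v_x = 189 / 47.45 = 3.983 s.
y = v_y0 t − ½ g t² = 47.45×3.983 − 5.000×3.983² = 110 m.

110 m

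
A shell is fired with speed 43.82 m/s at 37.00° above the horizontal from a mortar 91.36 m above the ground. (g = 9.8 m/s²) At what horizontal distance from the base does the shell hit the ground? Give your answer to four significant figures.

272.2 m

Components: v_x = 43.82 cos 37.00° = 34.996 m/s, v_y = 43.82 sin 37.00° = 26.372 m/s.
Vertical: 0 = 91.36 + 26.372 t − ½(9.8) t² ⇒ 4.900 t² − 26.372 t − 91.36 = 0.
t = [26.372 + √(695.48 + 1790.7)] / 9.800 = 7.7789 s.
Horizontal: R = v_x · t = 34.996 × 7.7789 = 272.2 m.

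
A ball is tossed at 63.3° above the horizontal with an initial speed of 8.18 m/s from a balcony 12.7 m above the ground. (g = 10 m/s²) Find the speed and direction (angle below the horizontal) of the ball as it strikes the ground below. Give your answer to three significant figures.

17.9 m/s at 78.2° below the horizontal

v_x = 8.18 cos 63.3° = 3.675 m/s (constant).
|v_y| at impact = √((7.308)² + 2×10×12.7) = 17.53 m/s.
Speed = √(3.675² + 17.53²) = 17.9 m/s; angle = arctan(17.53/3.675) = 78.2° below horizontal.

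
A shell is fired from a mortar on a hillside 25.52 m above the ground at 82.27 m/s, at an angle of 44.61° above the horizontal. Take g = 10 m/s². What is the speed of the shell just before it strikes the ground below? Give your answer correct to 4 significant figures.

v_x = 82.27 cos 44.61° = 58.568 m/s is unchanged throughout.
For the vertical component, v_y² = v_y0² + 2 g h = (57.776)² + 2×10×25.52 = 3848.5, so |v_y| = 62.036 m/s.
Impact speed = √(v_x² + v_y²) = √(3430.2 + 3848.5) = 85.32 m/s.

85.32 m/s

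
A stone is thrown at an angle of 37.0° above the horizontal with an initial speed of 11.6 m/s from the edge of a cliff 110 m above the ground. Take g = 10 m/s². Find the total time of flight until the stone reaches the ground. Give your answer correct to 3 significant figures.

5.44 s

Vertical component: v_y = 11.6 sin 37.0° = 6.981 m/s.
Taking up as positive with launch at y = 110 m, landing at y = 0: 0 = 110 + 6.981 t − ½(10) t².
Solving 5.000 t² − 6.981 t − 110 = 0 gives t = [6.981 + √(6.981² + 4·5.000·110)] / 10.00 = 5.44 s.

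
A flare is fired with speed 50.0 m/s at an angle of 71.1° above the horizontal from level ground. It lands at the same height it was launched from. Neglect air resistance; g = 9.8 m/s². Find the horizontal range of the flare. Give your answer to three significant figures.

Components: v_x = 50.0 cos 71.1° = 16.20 m/s, v_y = 50.0 sin 71.1° = 47.30 m/s.
Time of flight (same landing height): t = 2 v_y / g = 2 × 47.30 / 9.8 = 9.653 s.
Range: R = v_x · t = 16.20 × 9.653 = 156 m.

156 m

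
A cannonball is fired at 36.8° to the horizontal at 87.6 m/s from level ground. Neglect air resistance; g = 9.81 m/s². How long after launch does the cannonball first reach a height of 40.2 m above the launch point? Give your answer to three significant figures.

0.831 s

v_y0 = 87.6 sin 36.8° = 52.47 m/s.
Set y = v_y0 t − ½ g t² = 40.2: 4.905 t² − 52.47 t + 40.2 = 0.
t = [52.47 ± √(2753 − 788.7)] / 9.81 = (52.47 ± 44.32) / 9.81, giving t = 0.831 s or t = 9.87 s.
The cannonball is on the way up at the first time, so t = 0.831 s.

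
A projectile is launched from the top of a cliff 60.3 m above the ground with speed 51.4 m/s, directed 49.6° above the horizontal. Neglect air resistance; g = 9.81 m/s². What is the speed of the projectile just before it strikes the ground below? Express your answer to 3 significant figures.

v_x = 51.4 cos 49.6° = 33.31 m/s is unchanged throughout.
For the vertical component, v_y² = v_y0² + 2 g h = (39.14)² + 2×9.81×60.3 = 2715, so |v_y| = 52.11 m/s.
Impact speed = √(v_x² + v_y²) = √(1110 + 2715) = 61.8 m/s.

61.8 m/s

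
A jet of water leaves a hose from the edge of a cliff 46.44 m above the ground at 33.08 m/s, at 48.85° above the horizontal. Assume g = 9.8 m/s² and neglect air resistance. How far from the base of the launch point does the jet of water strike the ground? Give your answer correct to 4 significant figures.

Components: v_x = 33.08 cos 48.85° = 21.768 m/s, v_y = 33.08 sin 48.85° = 24.909 m/s.
Vertical: 0 = 46.44 + 24.909 t − ½(9.8) t² ⇒ 4.900 t² − 24.909 t − 46.44 = 0.
t = [24.909 + √(620.46 + 910.22)] / 9.800 = 6.5340 s.
Horizontal: R = v_x · t = 21.768 × 6.5340 = 142.2 m.

142.2 m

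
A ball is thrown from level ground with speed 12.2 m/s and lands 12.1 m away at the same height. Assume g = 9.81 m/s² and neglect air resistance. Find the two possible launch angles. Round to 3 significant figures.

26.4° and 63.6°

Level-ground range: R = v₀² sin(2θ)/g ⇒ sin 2θ = R g / v₀² = 12.1×9.81/12.2² = 0.7975.
2θ = arcsin(0.7975) = 52.89° or 180° − 52.89° = 127.11°.
So θ = 26.4° or θ = 63.6°.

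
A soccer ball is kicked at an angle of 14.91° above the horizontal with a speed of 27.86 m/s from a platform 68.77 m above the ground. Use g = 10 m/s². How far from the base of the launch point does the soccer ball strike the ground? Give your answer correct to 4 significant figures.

Components: v_x = 27.86 cos 14.91° = 26.922 m/s, v_y = 27.86 sin 14.91° = 7.1684 m/s.
Vertical: 0 = 68.77 + 7.1684 t − ½(10) t² ⇒ 5.000 t² − 7.1684 t − 68.77 = 0.
t = [7.1684 + √(51.386 + 1375.4)] / 10.00 = 4.4941 s.
Horizontal: R = v_x · t = 26.922 × 4.4941 = 121.0 m.

121.0 m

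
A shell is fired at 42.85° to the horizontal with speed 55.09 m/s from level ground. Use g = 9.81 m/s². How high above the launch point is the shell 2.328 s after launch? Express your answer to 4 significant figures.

60.64 m

v_y0 = 55.09 sin 42.85° = 37.466 m/s.
y(t) = v_y0 t − ½ g t² = 37.466×2.328 − 4.905×2.328² = 60.64 m.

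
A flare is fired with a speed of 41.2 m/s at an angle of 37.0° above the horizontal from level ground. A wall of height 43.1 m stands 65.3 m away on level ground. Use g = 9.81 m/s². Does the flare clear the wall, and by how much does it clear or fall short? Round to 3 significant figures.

v_x = 41.2 cos 37.0° = 32.90 m/s; v_y0 = 41.2 sin 37.0° = 24.79 m/s.
Time to reach the wall: t = 65.3 / 32.90 = 1.985 s.
Height at that point: y = 24.79×1.985 − 4.905×1.985² = 29.88 m.
That is 43.1 − 29.88 = 13.2 m below the top of the wall, so the flare does not clear it.

No — it falls 13.2 m short of clearing the wall.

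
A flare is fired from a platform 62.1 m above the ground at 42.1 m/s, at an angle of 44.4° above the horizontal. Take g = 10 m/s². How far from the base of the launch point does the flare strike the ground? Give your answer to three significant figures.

227 m

Components: v_x = 42.1 cos 44.4° = 30.08 m/s, v_y = 42.1 sin 44.4° = 29.46 m/s.
Vertical: 0 = 62.1 + 29.46 t − ½(10) t² ⇒ 5.000 t² − 29.46 t − 62.1 = 0.
t = [29.46 + √(867.9 + 1242)] / 10.00 = 7.539 s.
Horizontal: R = v_x · t = 30.08 × 7.539 = 227 m.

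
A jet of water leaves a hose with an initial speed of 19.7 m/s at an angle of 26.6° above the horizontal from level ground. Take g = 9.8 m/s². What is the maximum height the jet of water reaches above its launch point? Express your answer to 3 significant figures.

Vertical component of launch velocity: v_y = 19.7 sin 26.6° = 8.821 m/s.
At the highest point the vertical velocity is zero, so v_y² = 2 g h_max.
h_max = (8.821)² / (2 × 9.8) = 77.81 / 19.60 = 3.97 m.

3.97 m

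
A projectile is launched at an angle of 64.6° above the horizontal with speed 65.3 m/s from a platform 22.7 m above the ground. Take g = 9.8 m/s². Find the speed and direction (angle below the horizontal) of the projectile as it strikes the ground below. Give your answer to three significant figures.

68.6 m/s at 65.9° below the horizontal

v_x = 65.3 cos 64.6° = 28.01 m/s (constant).
|v_y| at impact = √((58.99)² + 2×9.8×22.7) = 62.65 m/s.
Speed = √(28.01² + 62.65²) = 68.6 m/s; angle = arctan(62.65/28.01) = 65.9° below horizontal.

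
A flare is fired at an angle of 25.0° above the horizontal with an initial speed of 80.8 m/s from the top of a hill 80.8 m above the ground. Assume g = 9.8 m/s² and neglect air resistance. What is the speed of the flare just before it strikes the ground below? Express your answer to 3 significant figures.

90.1 m/s

v_x = 80.8 cos 25.0° = 73.23 m/s is unchanged throughout.
For the vertical component, v_y² = v_y0² + 2 g h = (34.15)² + 2×9.8×80.8 = 2750, so |v_y| = 52.44 m/s.
Impact speed = √(v_x² + v_y²) = √(5363 + 2750) = 90.1 m/s.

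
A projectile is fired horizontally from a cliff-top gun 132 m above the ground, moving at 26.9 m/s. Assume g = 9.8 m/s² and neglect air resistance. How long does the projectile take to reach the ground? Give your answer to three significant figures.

The horizontal speed doesn't affect the fall. With v_y0 = 0, h = ½ g t².
t = √(2 × 132 / 9.8) = √26.94 = 5.19 s.

5.19 s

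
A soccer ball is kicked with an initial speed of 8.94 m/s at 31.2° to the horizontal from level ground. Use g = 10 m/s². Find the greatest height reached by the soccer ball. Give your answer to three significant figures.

1.07 m

Vertical component of launch velocity: v_y = 8.94 sin 31.2° = 4.631 m/s.
At the highest point the vertical velocity is zero, so v_y² = 2 g h_max.
h_max = (4.631)² / (2 × 10) = 21.45 / 20.00 = 1.07 m.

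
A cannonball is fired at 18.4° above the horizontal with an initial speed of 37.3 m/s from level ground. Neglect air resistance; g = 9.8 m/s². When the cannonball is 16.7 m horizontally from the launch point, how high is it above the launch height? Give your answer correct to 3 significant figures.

4.46 m

v_x = 37.3 cos 18.4° = 35.39 m/s, v_y0 = 37.3 sin 18.4° = 11.77 m/s.
Time to reach x = 16.7 m: t = x / v_x = 16.7 / 35.39 = 0.4719 s.
y = v_y0 t − ½ g t² = 11.77×0.4719 − 4.900×0.4719² = 4.46 m.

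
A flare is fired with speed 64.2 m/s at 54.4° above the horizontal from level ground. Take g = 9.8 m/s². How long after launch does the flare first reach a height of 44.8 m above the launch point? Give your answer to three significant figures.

0.941 s

v_y0 = 64.2 sin 54.4° = 52.20 m/s.
Set y = v_y0 t − ½ g t² = 44.8: 4.900 t² − 52.20 t + 44.8 = 0.
t = [52.20 ± √(2725 − 878.1)] / 9.8 = (52.20 ± 42.98) / 9.8, giving t = 0.941 s or t = 9.71 s.
The flare is on the way up at the first time, so t = 0.941 s.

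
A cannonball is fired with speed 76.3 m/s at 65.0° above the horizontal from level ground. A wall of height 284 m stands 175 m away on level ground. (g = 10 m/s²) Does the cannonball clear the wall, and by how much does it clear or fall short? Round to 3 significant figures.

No — it falls 56.0 m short of clearing the wall.

v_x = 76.3 cos 65.0° = 32.25 m/s; v_y0 = 76.3 sin 65.0° = 69.15 m/s.
Time to reach the wall: t = 175 / 32.25 = 5.426 s.
Height at that point: y = 69.15×5.426 − 5.000×5.426² = 228.0 m.
That is 284 − 228.0 = 56.0 m below the top of the wall, so the cannonball does not clear it.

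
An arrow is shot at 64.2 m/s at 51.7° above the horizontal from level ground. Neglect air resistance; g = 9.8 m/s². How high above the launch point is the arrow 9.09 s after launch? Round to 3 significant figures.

53.1 m

v_y0 = 64.2 sin 51.7° = 50.38 m/s.
y(t) = v_y0 t − ½ g t² = 50.38×9.09 − 4.900×9.09² = 53.1 m.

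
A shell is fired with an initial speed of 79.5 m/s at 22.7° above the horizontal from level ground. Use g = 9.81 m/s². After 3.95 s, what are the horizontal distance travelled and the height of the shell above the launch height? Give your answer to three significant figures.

v_x = 79.5 cos 22.7° = 73.34 m/s; v_y0 = 79.5 sin 22.7° = 30.68 m/s.
x = v_x t = 73.34 × 3.95 = 290 m.
y = v_y0 t − ½ g t² = 30.68×3.95 − 4.905×3.95² = 44.7 m.

x = 290 m, y = 44.7 m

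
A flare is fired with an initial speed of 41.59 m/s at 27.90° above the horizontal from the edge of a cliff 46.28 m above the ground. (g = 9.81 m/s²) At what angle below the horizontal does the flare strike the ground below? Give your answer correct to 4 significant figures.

v_x = 41.59 cos 27.90° = 36.756 m/s.
At impact |v_y| = √(v_y0² + 2 g h) = √(19.461² + 2×9.81×46.28) = 35.871 m/s.
Angle below horizontal = arctan(|v_y| / v_x) = arctan(35.871 / 36.756) = 44.30°.

44.30°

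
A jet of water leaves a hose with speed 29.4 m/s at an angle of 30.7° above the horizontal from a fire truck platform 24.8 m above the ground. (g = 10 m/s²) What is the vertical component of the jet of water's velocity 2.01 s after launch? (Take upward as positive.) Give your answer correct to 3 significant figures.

Initial vertical component: v_y0 = 29.4 sin 30.7° = 15.01 m/s.
v_y(t) = v_y0 − g t = 15.01 − 10 × 2.01 = -5.09 m/s.

-5.09 m/s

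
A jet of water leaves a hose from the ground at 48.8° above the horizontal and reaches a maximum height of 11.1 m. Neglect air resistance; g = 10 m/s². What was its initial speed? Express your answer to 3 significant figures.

19.8 m/s

At maximum height v_y = 0, so (v₀ sin θ)² = 2 g H.
v₀ sin 48.8° = √(2 × 10 × 11.1) = 14.90 m/s.
v₀ = 14.90 / sin 48.8° = 14.90 / 0.7524 = 19.8 m/s.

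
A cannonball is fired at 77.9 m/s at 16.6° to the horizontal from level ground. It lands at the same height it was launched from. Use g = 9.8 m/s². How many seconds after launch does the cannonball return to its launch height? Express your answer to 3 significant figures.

4.54 s

Vertical component: v_y = 77.9 sin 16.6° = 22.26 m/s.
For a projectile landing at launch height, time of flight is t = 2 v_y / g = 2 × 22.26 / 9.8 = 4.54 s.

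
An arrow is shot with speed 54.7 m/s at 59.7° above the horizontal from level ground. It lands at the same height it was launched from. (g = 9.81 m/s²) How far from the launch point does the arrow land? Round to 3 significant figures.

266 m

Components: v_x = 54.7 cos 59.7° = 27.60 m/s, v_y = 54.7 sin 59.7° = 47.23 m/s.
Time of flight (same landing height): t = 2 v_y / g = 2 × 47.23 / 9.81 = 9.629 s.
Range: R = v_x · t = 27.60 × 9.629 = 266 m.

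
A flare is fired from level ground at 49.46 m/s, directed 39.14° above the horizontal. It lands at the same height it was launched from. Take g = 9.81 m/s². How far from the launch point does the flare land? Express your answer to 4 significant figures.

For level ground, R = v₀² sin(2θ) / g.
sin(2 × 39.14°) = sin 78.280° = 0.9792.
R = (49.46)² × 0.9792 / 9.81 = 244.2 m.

244.2 m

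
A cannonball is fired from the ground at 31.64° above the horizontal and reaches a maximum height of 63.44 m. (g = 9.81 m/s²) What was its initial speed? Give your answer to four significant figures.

67.25 m/s

At maximum height v_y = 0, so (v₀ sin θ)² = 2 g H.
v₀ sin 31.64° = √(2 × 9.81 × 63.44) = 35.280 m/s.
v₀ = 35.280 / sin 31.64° = 35.280 / 0.5246 = 67.25 m/s.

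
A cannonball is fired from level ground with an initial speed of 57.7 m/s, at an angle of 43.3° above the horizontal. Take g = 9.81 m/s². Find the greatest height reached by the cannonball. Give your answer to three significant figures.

Vertical component of launch velocity: v_y = 57.7 sin 43.3° = 39.57 m/s.
At the highest point the vertical velocity is zero, so v_y² = 2 g h_max.
h_max = (39.57)² / (2 × 9.81) = 1566 / 19.62 = 79.8 m.

79.8 m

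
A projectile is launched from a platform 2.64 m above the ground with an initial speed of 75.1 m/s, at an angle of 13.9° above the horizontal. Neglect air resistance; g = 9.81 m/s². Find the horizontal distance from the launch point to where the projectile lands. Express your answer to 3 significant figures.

278 m

Components: v_x = 75.1 cos 13.9° = 72.90 m/s, v_y = 75.1 sin 13.9° = 18.04 m/s.
Vertical: 0 = 2.64 + 18.04 t − ½(9.81) t² ⇒ 4.905 t² − 18.04 t − 2.64 = 0.
t = [18.04 + √(325.4 + 51.80)] / 9.810 = 3.819 s.
Horizontal: R = v_x · t = 72.90 × 3.819 = 278 m.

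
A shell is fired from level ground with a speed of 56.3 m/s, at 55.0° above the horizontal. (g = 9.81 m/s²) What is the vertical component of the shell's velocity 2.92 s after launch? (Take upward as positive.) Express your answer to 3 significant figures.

Initial vertical component: v_y0 = 56.3 sin 55.0° = 46.12 m/s.
v_y(t) = v_y0 − g t = 46.12 − 9.81 × 2.92 = 17.5 m/s.

17.5 m/s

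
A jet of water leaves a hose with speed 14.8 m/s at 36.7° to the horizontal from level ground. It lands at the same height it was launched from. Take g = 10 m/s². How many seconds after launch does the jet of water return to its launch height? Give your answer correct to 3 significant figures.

1.77 s

Vertical component: v_y = 14.8 sin 36.7° = 8.845 m/s.
For a projectile landing at launch height, time of flight is t = 2 v_y / g = 2 × 8.845 / 10 = 1.77 s.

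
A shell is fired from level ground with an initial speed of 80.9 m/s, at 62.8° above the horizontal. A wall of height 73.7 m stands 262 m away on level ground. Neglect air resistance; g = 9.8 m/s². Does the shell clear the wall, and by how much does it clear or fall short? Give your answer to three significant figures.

v_x = 80.9 cos 62.8° = 36.98 m/s; v_y0 = 80.9 sin 62.8° = 71.95 m/s.
Time to reach the wall: t = 262 / 36.98 = 7.085 s.
Height at that point: y = 71.95×7.085 − 4.900×7.085² = 263.8 m.
That is 263.8 − 73.7 = 190 m above the top of the wall, so the shell clears it.

Yes — it clears the wall by 190 m.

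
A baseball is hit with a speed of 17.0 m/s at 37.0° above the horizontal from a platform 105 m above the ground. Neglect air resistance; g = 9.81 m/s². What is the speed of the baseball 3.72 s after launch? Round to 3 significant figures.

v_x = 17.0 cos 37.0° = 13.58 m/s (constant).
v_y(t) = 17.0 sin 37.0° − g t = 10.23 − 9.81 × 3.72 = -26.26 m/s.
Speed = √(v_x² + v_y²) = √(184.4 + 689.6) = 29.6 m/s.

29.6 m/s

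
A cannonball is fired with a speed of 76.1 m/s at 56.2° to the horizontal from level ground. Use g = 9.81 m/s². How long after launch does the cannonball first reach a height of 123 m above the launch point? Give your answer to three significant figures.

v_y0 = 76.1 sin 56.2° = 63.24 m/s.
Set y = v_y0 t − ½ g t² = 123: 4.905 t² − 63.24 t + 123 = 0.
t = [63.24 ± √(3999 − 2413)] / 9.81 = (63.24 ± 39.82) / 9.81, giving t = 2.39 s or t = 10.5 s.
The cannonball is on the way up at the first time, so t = 2.39 s.

2.39 s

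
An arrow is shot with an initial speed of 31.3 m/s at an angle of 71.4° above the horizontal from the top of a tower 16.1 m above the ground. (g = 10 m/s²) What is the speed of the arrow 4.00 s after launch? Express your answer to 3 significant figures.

v_x = 31.3 cos 71.4° = 9.983 m/s (constant).
v_y(t) = 31.3 sin 71.4° − g t = 29.67 − 10 × 4.00 = -10.33 m/s.
Speed = √(v_x² + v_y²) = √(99.66 + 106.7) = 14.4 m/s.

14.4 m/s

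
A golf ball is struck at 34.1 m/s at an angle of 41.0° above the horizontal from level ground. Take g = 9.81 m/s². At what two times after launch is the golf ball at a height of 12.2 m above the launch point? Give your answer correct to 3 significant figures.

0.633 s and 3.93 s

v_y0 = 34.1 sin 41.0° = 22.37 m/s.
Set y = v_y0 t − ½ g t² = 12.2: 4.905 t² − 22.37 t + 12.2 = 0.
t = [22.37 ± √(500.4 − 239.4)] / 9.81 = (22.37 ± 16.16) / 9.81, giving t = 0.633 s or t = 3.93 s.
So the golf ball is at 12.2 m at t = 0.633 s (rising) and t = 3.93 s (falling).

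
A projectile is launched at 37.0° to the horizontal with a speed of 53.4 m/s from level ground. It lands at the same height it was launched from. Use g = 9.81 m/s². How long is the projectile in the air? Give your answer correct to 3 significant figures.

Vertical component: v_y = 53.4 sin 37.0° = 32.14 m/s.
For a projectile landing at launch height, time of flight is t = 2 v_y / g = 2 × 32.14 / 9.81 = 6.55 s.

6.55 s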